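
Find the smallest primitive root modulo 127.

3

φ(127) = 127 − 1 = 126 = 2 · 3^2 · 7.
g is a primitive root iff g^(126/q) ≢ 1 (mod 127) for each prime q ∈ {2, 3, 7}.
g = 2: 2^63 ≡ 1 — hits 1, so not a primitive root.
g = 3: 3^63 ≡ 126; 3^42 ≡ 107; 3^18 ≡ 4 — none is 1, so 3 is a primitive root.
The smallest primitive root modulo 127 is 3.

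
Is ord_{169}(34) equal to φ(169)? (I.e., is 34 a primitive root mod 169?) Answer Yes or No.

No

φ(169) = φ(13^2) = 13·(13−1) = 156 = 2^2 · 3 · 13.
An element g generates (Z/169Z)^× iff g^(156/q) ≢ 1 (mod 169) for each prime q ∈ {2, 3, 13}.
34^78 ≡ 168 (mod 169)  [q = 2: ≢ 1 ✓]
34^52 ≡ 1 (mod 169)  [q = 3: ≡ 1 ✗]
34^12 ≡ 157 (mod 169)  [q = 13: ≢ 1 ✓]
The check at q = 3 fails, so 34 generates a proper subgroup.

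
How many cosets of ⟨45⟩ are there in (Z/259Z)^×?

Since 45 ∈ (Z/259Z)^×, its order divides φ(259) = φ(7·37) = (7−1)·(37−1) = 6·36 = 216 = 2^3 · 3^3.
Divisors of 216: 1, 2, 3, 4, 6, 8, 9, 12, 18, 24, 27, 36, 54, 72, 108, 216.
Evaluate successive powers at the divisors of 216:
45^1 ≡ 45 (mod 259)
45^2 ≡ 212 (mod 259)
45^3 ≡ 216 (mod 259)
45^4 ≡ 137 (mod 259)
45^6 ≡ 36 (mod 259)
45^8 ≡ 121 (mod 259)
45^9 ≡ 6 (mod 259)
45^12 ≡ 1 (mod 259) ✓
So ord_259(45) = 12, hence |⟨45⟩| = 12.
The index is φ(259) / ord(45) = 216 / 12 = 18.

18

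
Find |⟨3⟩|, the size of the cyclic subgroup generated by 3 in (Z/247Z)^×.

By Lagrange's theorem, ord_247(3) divides φ(247) = φ(13·19) = (13−1)·(19−1) = 12·18 = 216 = 2^3 · 3^3.
Divisors of 216: 1, 2, 3, 4, 6, 8, 9, 12, 18, 24, 27, 36, 54, 72, 108, 216.
Check 3^d mod 247 for each divisor in increasing order:
3^1 ≡ 3
3^2 ≡ 9
3^3 ≡ 27
3^4 ≡ 81
3^6 ≡ 235
3^8 ≡ 139
3^9 ≡ 170
3^12 ≡ 144
3^18 ≡ 1
Therefore the multiplicative order of 3 modulo 247 is 18.

18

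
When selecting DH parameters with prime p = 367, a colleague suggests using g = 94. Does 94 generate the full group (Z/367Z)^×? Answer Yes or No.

φ(367) = 367 − 1 = 366 = 2 · 3 · 61.
94 is a primitive root mod 367 iff 94^(φ(367)/q) ≢ 1 for every prime q | φ(367), i.e. q ∈ {2, 3, 61}.
94^183 ≡ 1 (mod 367)  [q = 2: ≡ 1 ✗]
94^122 ≡ 283 (mod 367)  [q = 3: ≢ 1 ✓]
94^6 ≡ 299 (mod 367)  [q = 61: ≢ 1 ✓]
Since 94^183 ≡ 1, the order of 94 divides 183 < 366, so 94 is not a primitive root.

No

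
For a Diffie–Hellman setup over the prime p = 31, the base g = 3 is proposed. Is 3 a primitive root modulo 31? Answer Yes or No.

Yes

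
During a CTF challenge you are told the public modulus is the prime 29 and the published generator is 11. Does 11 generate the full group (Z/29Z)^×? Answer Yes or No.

Yes

φ(29) = 29 − 1 = 28 = 2^2 · 7.
Test 11^(28/q) mod 29 for each prime factor q of 28:
11^14 ≡ 28 (mod 29)  [q = 2: ≢ 1 ✓]
11^4 ≡ 25 (mod 29)  [q = 7: ≢ 1 ✓]
Every test exponent gives a nontrivial residue, hence 11 generates the full group.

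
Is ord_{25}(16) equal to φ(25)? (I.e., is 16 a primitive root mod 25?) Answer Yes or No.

φ(25) = φ(5^2) = 5·(5−1) = 20 = 2^2 · 5.
An element g generates (Z/25Z)^× iff g^(20/q) ≢ 1 (mod 25) for each prime q ∈ {2, 5}.
16^10 ≡ 1 (mod 25)  [q = 2: ≡ 1 ✗]
16^4 ≡ 11 (mod 25)  [q = 5: ≢ 1 ✓]
16^10 ≡ 1 shows ord(16) | 10, strictly less than φ(25); not a primitive root.

No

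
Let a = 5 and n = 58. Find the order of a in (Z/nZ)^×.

14

Since 5 ∈ (Z/58Z)^×, its order divides φ(58) = φ(2)·φ(29) = 1·28 = 28 = 2^2 · 7.
Divisors of 28: 1, 2, 4, 7, 14, 28.
Evaluate successive powers at the divisors of 28:
5^1 ≡ 5 (mod 58)
5^2 ≡ 25 (mod 58)
5^4 ≡ 45 (mod 58)
5^7 ≡ 57 (mod 58)
5^14 ≡ 1 (mod 58) ✓
So ord_58(5) = 14.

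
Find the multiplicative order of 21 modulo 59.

29

The order of 21 must divide φ(59) = 59 − 1 = 58 = 2 · 29.
Divisors of 58: 1, 2, 29, 58.
Evaluate successive powers at the divisors of 58:
21^1 ≡ 21 (mod 59)
21^2 ≡ 28 (mod 59)
21^29 ≡ 1 (mod 59) ✓
The smallest such exponent is 29, so the order of 21 is 29.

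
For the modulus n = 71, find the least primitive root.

φ(71) = 71 − 1 = 70 = 2 · 5 · 7.
g is a primitive root iff g^(70/q) ≢ 1 (mod 71) for each prime q ∈ {2, 5, 7}.
g = 2: 2^35 ≡ 1 — hits 1, so not a primitive root.
g = 3: 3^35 ≡ 1 — hits 1, so not a primitive root.
g = 4: 4^35 ≡ 1 — hits 1, so not a primitive root.
g = 5: 5^35 ≡ 1 — hits 1, so not a primitive root.
g = 6: 6^35 ≡ 1 — hits 1, so not a primitive root.
g = 7: 7^35 ≡ 70; 7^14 ≡ 54; 7^10 ≡ 45 — none is 1, so 7 is a primitive root.
So 7 is the smallest generator of (Z/71Z)^×.

7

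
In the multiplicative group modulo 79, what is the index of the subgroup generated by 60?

1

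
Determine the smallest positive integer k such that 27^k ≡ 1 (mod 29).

28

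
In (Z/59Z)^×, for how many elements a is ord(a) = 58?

φ(59) = 59 − 1 = 58 = 2 · 29.
In a cyclic group of order 58, there are φ(d) elements of order d for each divisor d of 58, and zero for non-divisors.
58 = 2 · 29 divides 58, and φ(58) = 28.

28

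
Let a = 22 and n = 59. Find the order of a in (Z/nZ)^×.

29

Since 22 ∈ (Z/59Z)^×, its order divides φ(59) = 59 − 1 = 58 = 2 · 29.
Divisors of 58: 1, 2, 29, 58.
Check 22^d mod 59 for each divisor in increasing order:
22^1 ≡ 22 (mod 59)
22^2 ≡ 12 (mod 59)
22^29 ≡ 1 (mod 59) ✓
The smallest such exponent is 29, so the order of 22 is 29.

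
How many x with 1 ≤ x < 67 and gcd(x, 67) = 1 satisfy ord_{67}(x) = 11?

φ(67) = 67 − 1 = 66 = 2 · 3 · 11.
In a cyclic group of order 66, there are φ(d) elements of order d for each divisor d of 66, and zero for non-divisors.
11 | 66, and φ(11) = 11 − 1 = 10.

10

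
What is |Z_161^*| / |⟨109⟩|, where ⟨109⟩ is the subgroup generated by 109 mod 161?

2

Since 109 ∈ (Z/161Z)^×, its order divides φ(161) = φ(7·23) = (7−1)·(23−1) = 6·22 = 132 = 2^2 · 3 · 11.
Divisors of 132: 1, 2, 3, 4, 6, 11, 12, 22, 33, 44, 66, 132.
Test each divisor d:
109^1 ≡ 109
109^2 ≡ 128
109^3 ≡ 106
109^4 ≡ 123
109^6 ≡ 127
109^11 ≡ 114
109^12 ≡ 29
109^22 ≡ 116
109^33 ≡ 22
109^44 ≡ 93
109^66 ≡ 1
The order of 109 is 66, so the subgroup it generates has 66 elements.
[(Z/161Z)^× : ⟨109⟩] = 132/66 = 2.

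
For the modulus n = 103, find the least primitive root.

φ(103) = 103 − 1 = 102 = 2 · 3 · 17.
Test candidates g = 2, 3, … against the prime factors q ∈ {2, 3, 17} of φ(103): g is a generator iff g^(102/q) ≢ 1 for every such q.
g = 2: 2^51 ≡ 1 — hits 1, so not a primitive root.
g = 3: 3^51 ≡ 102; 3^34 ≡ 1 — hits 1, so not a primitive root.
g = 4: 4^51 ≡ 1 — hits 1, so not a primitive root.
g = 5: 5^51 ≡ 102; 5^34 ≡ 56; 5^6 ≡ 72 — none is 1, so 5 is a primitive root.
The smallest primitive root modulo 103 is 5.

5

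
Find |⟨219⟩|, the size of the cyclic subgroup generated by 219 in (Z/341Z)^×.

ord(219) | φ(341) = φ(11·31) = (11−1)·(31−1) = 10·30 = 300 = 2^2 · 3 · 5^2.
Divisors of 300: 1, 2, 3, 4, 5, 6, 10, 12, 15, 20, 25, 30, 50, 60, 75, 100, 150, 300.
Check 219^d mod 341 for each divisor in increasing order:
219^1 ≡ 219 (mod 341)
219^2 ≡ 221 (mod 341)
219^3 ≡ 318 (mod 341)
219^4 ≡ 78 (mod 341)
219^5 ≡ 32 (mod 341)
219^6 ≡ 188 (mod 341)
219^10 ≡ 1 (mod 341) ✓
Hence ord(219) = 10.

10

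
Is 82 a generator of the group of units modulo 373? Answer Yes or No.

Yes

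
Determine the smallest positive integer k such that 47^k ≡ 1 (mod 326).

By Lagrange's theorem, ord_326(47) divides φ(326) = φ(2)·φ(163) = 1·162 = 162 = 2 · 3^4.
Divisors of 162: 1, 2, 3, 6, 9, 18, 27, 54, 81, 162.
Check 47^d mod 326 for each divisor in increasing order:
47^1 ≡ 47
47^2 ≡ 253
47^3 ≡ 155
47^6 ≡ 227
47^9 ≡ 303
47^18 ≡ 203
47^27 ≡ 221
47^54 ≡ 267
47^81 ≡ 1
So ord_326(47) = 81.

81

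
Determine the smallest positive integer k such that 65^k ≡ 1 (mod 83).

By Lagrange's theorem, ord_83(65) divides φ(83) = 83 − 1 = 82 = 2 · 41.
Divisors of 82: 1, 2, 41, 82.
Evaluate successive powers at the divisors of 82:
65^1 ≡ 65 (mod 83)
65^2 ≡ 75 (mod 83)
65^41 ≡ 1 (mod 83) ✓
Therefore the multiplicative order of 65 modulo 83 is 41.

41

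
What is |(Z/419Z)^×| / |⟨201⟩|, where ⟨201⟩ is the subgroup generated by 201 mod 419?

ord(201) | φ(419) = 419 − 1 = 418 = 2 · 11 · 19.
Divisors of 418: 1, 2, 11, 19, 22, 38, 209, 418.
Check 201^d mod 419 for each divisor in increasing order:
201^1 ≡ 201 (mod 419)
201^2 ≡ 177 (mod 419)
201^11 ≡ 76 (mod 419)
201^19 ≡ 267 (mod 419)
201^22 ≡ 329 (mod 419)
201^38 ≡ 59 (mod 419)
201^209 ≡ 418 (mod 419)
201^418 ≡ 1 (mod 419) ✓
The order of 201 is 418, so the subgroup it generates has 418 elements.
The index is φ(419) / ord(201) = 418 / 418 = 1.

1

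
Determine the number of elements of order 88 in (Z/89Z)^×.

40

φ(89) = 89 − 1 = 88 = 2^3 · 11.
In a cyclic group of order 88, there are φ(d) elements of order d for each divisor d of 88, and zero for non-divisors.
88 = 2^3 · 11 divides 88, and φ(88) = 40.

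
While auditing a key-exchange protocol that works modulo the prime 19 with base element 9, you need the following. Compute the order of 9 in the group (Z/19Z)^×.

9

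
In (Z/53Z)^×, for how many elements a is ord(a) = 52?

φ(53) = 53 − 1 = 52 = 2^2 · 13.
In a cyclic group of order 52, there are φ(d) elements of order d for each divisor d of 52, and zero for non-divisors.
52 = 2^2 · 13 divides 52, and φ(52) = 24.

24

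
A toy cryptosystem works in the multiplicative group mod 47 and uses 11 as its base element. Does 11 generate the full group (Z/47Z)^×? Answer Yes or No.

φ(47) = 47 − 1 = 46 = 2 · 23.
An element g generates (Z/47Z)^× iff g^(46/q) ≢ 1 (mod 47) for each prime q ∈ {2, 23}.
11^23 ≡ 46 (mod 47)  [q = 2: ≢ 1 ✓]
11^2 ≡ 27 (mod 47)  [q = 23: ≢ 1 ✓]
Every test exponent gives a nontrivial residue, hence 11 generates the full group.

Yes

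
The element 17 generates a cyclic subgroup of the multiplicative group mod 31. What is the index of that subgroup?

The order of 17 must divide φ(31) = 31 − 1 = 30 = 2 · 3 · 5.
Divisors of 30: 1, 2, 3, 5, 6, 10, 15, 30.
Compute 17^d (mod 31) for the divisors d until we hit 1:
17^1 ≡ 17
17^2 ≡ 10
17^3 ≡ 15
17^5 ≡ 26
17^6 ≡ 8
17^10 ≡ 25
17^15 ≡ 30
17^30 ≡ 1
Thus |⟨17⟩| = ord(17) = 30.
[(Z/31Z)^× : ⟨17⟩] = 30/30 = 1.

1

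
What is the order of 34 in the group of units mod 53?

52

Since 34 ∈ (Z/53Z)^×, its order divides φ(53) = 53 − 1 = 52 = 2^2 · 13.
Divisors of 52: 1, 2, 4, 13, 26, 52.
Compute 34^d (mod 53) for the divisors d until we hit 1:
34^1 ≡ 34 (mod 53)
34^2 ≡ 43 (mod 53)
34^4 ≡ 47 (mod 53)
34^13 ≡ 23 (mod 53)
34^26 ≡ 52 (mod 53)
34^52 ≡ 1 (mod 53) ✓
Hence ord(34) = 52.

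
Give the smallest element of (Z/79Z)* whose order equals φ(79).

3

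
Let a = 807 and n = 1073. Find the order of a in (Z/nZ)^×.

126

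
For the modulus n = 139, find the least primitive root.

2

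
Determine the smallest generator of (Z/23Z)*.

5

φ(23) = 23 − 1 = 22 = 2 · 11.
g is a primitive root iff g^(22/q) ≢ 1 (mod 23) for each prime q ∈ {2, 11}.
g = 2: 2^11 ≡ 1 — hits 1, so not a primitive root.
g = 3: 3^11 ≡ 1 — hits 1, so not a primitive root.
g = 4: 4^11 ≡ 1 — hits 1, so not a primitive root.
g = 5: 5^11 ≡ 22; 5^2 ≡ 2 — none is 1, so 5 is a primitive root.
So 5 is the smallest generator of (Z/23Z)^×.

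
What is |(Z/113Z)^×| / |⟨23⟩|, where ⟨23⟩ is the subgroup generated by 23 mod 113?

Since 23 ∈ (Z/113Z)^×, its order divides φ(113) = 113 − 1 = 112 = 2^4 · 7.
Divisors of 112: 1, 2, 4, 7, 8, 14, 16, 28, 56, 112.
Evaluate successive powers at the divisors of 112:
23^1 ≡ 23 (mod 113)
23^2 ≡ 77 (mod 113)
23^4 ≡ 53 (mod 113)
23^7 ≡ 73 (mod 113)
23^8 ≡ 97 (mod 113)
23^14 ≡ 18 (mod 113)
23^16 ≡ 30 (mod 113)
23^28 ≡ 98 (mod 113)
23^56 ≡ 112 (mod 113)
23^112 ≡ 1 (mod 113) ✓
The order of 23 is 112, so the subgroup it generates has 112 elements.
The index is φ(113) / ord(23) = 112 / 112 = 1.

1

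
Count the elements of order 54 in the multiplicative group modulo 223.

φ(223) = 223 − 1 = 222 = 2 · 3 · 37.
(Z/223Z)^× is cyclic (|G| = 222); a cyclic group of order m has exactly φ(d) elements of each order d | m, and none otherwise.
54 does not divide 222, so no element of (Z/223Z)^× has order 54.

0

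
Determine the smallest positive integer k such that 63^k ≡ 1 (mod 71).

ord(63) | φ(71) = 71 − 1 = 70 = 2 · 5 · 7.
Divisors of 70: 1, 2, 5, 7, 10, 14, 35, 70.
Check 63^d mod 71 for each divisor in increasing order:
63^1 ≡ 63 (mod 71)
63^2 ≡ 64 (mod 71)
63^5 ≡ 34 (mod 71)
63^7 ≡ 46 (mod 71)
63^10 ≡ 20 (mod 71)
63^14 ≡ 57 (mod 71)
63^35 ≡ 70 (mod 71)
63^70 ≡ 1 (mod 71) ✓
The smallest such exponent is 70, so the order of 63 is 70.

70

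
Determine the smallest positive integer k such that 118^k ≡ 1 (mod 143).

10

The order of 118 must divide φ(143) = φ(11·13) = (11−1)·(13−1) = 10·12 = 120 = 2^3 · 3 · 5.
Divisors of 120: 1, 2, 3, 4, 5, 6, 8, 10, 12, 15, 20, 24, 30, 40, 60, 120.
Check 118^d mod 143 for each divisor in increasing order:
118^1 ≡ 118 (mod 143)
118^2 ≡ 53 (mod 143)
118^3 ≡ 105 (mod 143)
118^4 ≡ 92 (mod 143)
118^5 ≡ 131 (mod 143)
118^6 ≡ 14 (mod 143)
118^8 ≡ 27 (mod 143)
118^10 ≡ 1 (mod 143) ✓
So ord_143(118) = 10.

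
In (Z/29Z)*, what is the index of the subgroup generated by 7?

4

By Lagrange's theorem, ord_29(7) divides φ(29) = 29 − 1 = 28 = 2^2 · 7.
Divisors of 28: 1, 2, 4, 7, 14, 28.
Test each divisor d:
7^1 ≡ 7 (mod 29)
7^2 ≡ 20 (mod 29)
7^4 ≡ 23 (mod 29)
7^7 ≡ 1 (mod 29) ✓
Thus |⟨7⟩| = ord(7) = 7.
The index is φ(29) / ord(7) = 28 / 7 = 4.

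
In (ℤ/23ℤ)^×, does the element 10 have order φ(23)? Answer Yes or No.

φ(23) = 23 − 1 = 22 = 2 · 11.
Test 10^(22/q) mod 23 for each prime factor q of 22:
10^11 ≡ 22 (mod 23)  [q = 2: ≢ 1 ✓]
10^2 ≡ 8 (mod 23)  [q = 11: ≢ 1 ✓]
All checks pass, so 10 has order 22 and is a primitive root modulo 23.

Yes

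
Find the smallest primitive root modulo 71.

7

φ(71) = 71 − 1 = 70 = 2 · 5 · 7.
Test candidates g = 2, 3, … against the prime factors q ∈ {2, 5, 7} of φ(71): g is a generator iff g^(70/q) ≢ 1 for every such q.
g = 2: 2^35 ≡ 1 — hits 1, so not a primitive root.
g = 3: 3^35 ≡ 1 — hits 1, so not a primitive root.
g = 4: 4^35 ≡ 1 — hits 1, so not a primitive root.
g = 5: 5^35 ≡ 1 — hits 1, so not a primitive root.
g = 6: 6^35 ≡ 1 — hits 1, so not a primitive root.
g = 7: 7^35 ≡ 70; 7^14 ≡ 54; 7^10 ≡ 45 — none is 1, so 7 is a primitive root.
So 7 is the smallest generator of (Z/71Z)^×.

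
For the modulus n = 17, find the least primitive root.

3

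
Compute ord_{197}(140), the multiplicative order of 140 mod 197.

196

Since 140 ∈ (Z/197Z)^×, its order divides φ(197) = 197 − 1 = 196 = 2^2 · 7^2.
Divisors of 196: 1, 2, 4, 7, 14, 28, 49, 98, 196.
Test each divisor d:
140^1 ≡ 140 (mod 197)
140^2 ≡ 97 (mod 197)
140^4 ≡ 150 (mod 197)
140^7 ≡ 20 (mod 197)
140^14 ≡ 6 (mod 197)
140^28 ≡ 36 (mod 197)
140^49 ≡ 183 (mod 197)
140^98 ≡ 196 (mod 197)
140^196 ≡ 1 (mod 197) ✓
Therefore the multiplicative order of 140 modulo 197 is 196.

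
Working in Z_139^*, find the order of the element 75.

By Lagrange's theorem, ord_139(75) divides φ(139) = 139 − 1 = 138 = 2 · 3 · 23.
Divisors of 138: 1, 2, 3, 6, 23, 46, 69, 138.
Compute 75^d (mod 139) for the divisors d until we hit 1:
75^1 ≡ 75 (mod 139)
75^2 ≡ 65 (mod 139)
75^3 ≡ 10 (mod 139)
75^6 ≡ 100 (mod 139)
75^23 ≡ 138 (mod 139)
75^46 ≡ 1 (mod 139) ✓
Hence ord(75) = 46.

46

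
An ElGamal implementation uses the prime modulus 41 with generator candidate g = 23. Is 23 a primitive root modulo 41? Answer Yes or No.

No

φ(41) = 41 − 1 = 40 = 2^3 · 5.
An element g generates (Z/41Z)^× iff g^(40/q) ≢ 1 (mod 41) for each prime q ∈ {2, 5}.
23^20 ≡ 1 (mod 41)  [q = 2: ≡ 1 ✗]
23^8 ≡ 10 (mod 41)  [q = 5: ≢ 1 ✓]
The check at q = 2 fails, so 23 generates a proper subgroup.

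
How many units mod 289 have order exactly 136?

64

φ(289) = φ(17^2) = 17·(17−1) = 272 = 2^4 · 17.
(Z/289Z)^× is cyclic (|G| = 272); a cyclic group of order m has exactly φ(d) elements of each order d | m, and none otherwise.
136 = 2^3 · 17 divides 272, and φ(136) = 64.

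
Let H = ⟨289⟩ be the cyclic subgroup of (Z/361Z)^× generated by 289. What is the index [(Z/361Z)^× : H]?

2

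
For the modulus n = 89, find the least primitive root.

φ(89) = 89 − 1 = 88 = 2^3 · 11.
Test candidates g = 2, 3, … against the prime factors q ∈ {2, 11} of φ(89): g is a generator iff g^(88/q) ≢ 1 for every such q.
g = 2: 2^44 ≡ 1 — hits 1, so not a primitive root.
g = 3: 3^44 ≡ 88; 3^8 ≡ 64 — none is 1, so 3 is a primitive root.
The smallest primitive root modulo 89 is 3.

3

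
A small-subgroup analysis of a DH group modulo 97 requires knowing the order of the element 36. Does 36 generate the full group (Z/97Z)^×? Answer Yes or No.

φ(97) = 97 − 1 = 96 = 2^5 · 3.
An element g generates (Z/97Z)^× iff g^(96/q) ≢ 1 (mod 97) for each prime q ∈ {2, 3}.
36^48 ≡ 1 (mod 97)  [q = 2: ≡ 1 ✗]
36^32 ≡ 35 (mod 97)  [q = 3: ≢ 1 ✓]
36^48 ≡ 1 shows ord(36) | 48, strictly less than φ(97); not a primitive root.

No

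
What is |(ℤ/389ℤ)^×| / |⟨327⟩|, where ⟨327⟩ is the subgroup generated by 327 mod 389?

The order of 327 must divide φ(389) = 389 − 1 = 388 = 2^2 · 97.
Divisors of 388: 1, 2, 4, 97, 194, 388.
Check 327^d mod 389 for each divisor in increasing order:
327^1 ≡ 327 (mod 389)
327^2 ≡ 343 (mod 389)
327^4 ≡ 171 (mod 389)
327^97 ≡ 1 (mod 389) ✓
So ord_389(327) = 97, hence |⟨327⟩| = 97.
The index is φ(389) / ord(327) = 388 / 97 = 4.

4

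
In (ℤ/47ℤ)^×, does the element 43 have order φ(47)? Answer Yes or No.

Yes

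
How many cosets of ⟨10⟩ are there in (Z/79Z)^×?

6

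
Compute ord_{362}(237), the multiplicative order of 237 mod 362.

The order of 237 must divide φ(362) = φ(2)·φ(181) = 1·180 = 180 = 2^2 · 3^2 · 5.
Divisors of 180: 1, 2, 3, 4, 5, 6, 9, 10, 12, 15, 18, 20, 30, 36, 45, 60, 90, 180.
Test each divisor d:
237^1 ≡ 237 (mod 362)
237^2 ≡ 59 (mod 362)
237^3 ≡ 227 (mod 362)
237^4 ≡ 223 (mod 362)
237^5 ≡ 361 (mod 362)
237^6 ≡ 125 (mod 362)
237^9 ≡ 139 (mod 362)
237^10 ≡ 1 (mod 362) ✓
So ord_362(237) = 10.

10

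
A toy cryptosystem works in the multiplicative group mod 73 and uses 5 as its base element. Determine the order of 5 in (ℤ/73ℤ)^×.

ord(5) | φ(73) = 73 − 1 = 72 = 2^3 · 3^2.
Divisors of 72: 1, 2, 3, 4, 6, 8, 9, 12, 18, 24, 36, 72.
Check 5^d mod 73 for each divisor in increasing order:
5^1 ≡ 5 (mod 73)
5^2 ≡ 25 (mod 73)
5^3 ≡ 52 (mod 73)
5^4 ≡ 41 (mod 73)
5^6 ≡ 3 (mod 73)
5^8 ≡ 2 (mod 73)
5^9 ≡ 10 (mod 73)
5^12 ≡ 9 (mod 73)
5^18 ≡ 27 (mod 73)
5^24 ≡ 8 (mod 73)
5^36 ≡ 72 (mod 73)
5^72 ≡ 1 (mod 73) ✓
So ord_73(5) = 72.

72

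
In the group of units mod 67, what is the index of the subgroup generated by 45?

3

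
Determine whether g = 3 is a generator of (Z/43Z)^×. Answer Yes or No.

Yes

φ(43) = 43 − 1 = 42 = 2 · 3 · 7.
It suffices to check that the order of 3 is not a proper divisor of 42: compute 3^(42/q) for q ∈ {2, 3, 7}.
3^21 ≡ 42 (mod 43)  [q = 2: ≢ 1 ✓]
3^14 ≡ 36 (mod 43)  [q = 3: ≢ 1 ✓]
3^6 ≡ 41 (mod 43)  [q = 7: ≢ 1 ✓]
All checks pass, so 3 has order 42 and is a primitive root modulo 43.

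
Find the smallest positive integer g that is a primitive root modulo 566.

3

φ(566) = φ(2)·φ(283) = 1·282 = 282 = 2 · 3 · 47.
Test candidates g = 2, 3, … against the prime factors q ∈ {2, 3, 47} of φ(566): g is a generator iff g^(282/q) ≢ 1 for every such q.
g = 2: gcd(2, 566) = 2 > 1, not a unit — skip.
g = 3: 3^141 ≡ 565; 3^94 ≡ 521; 3^6 ≡ 163 — none is 1, so 3 is a primitive root.
So 3 is the smallest generator of (Z/566Z)^×.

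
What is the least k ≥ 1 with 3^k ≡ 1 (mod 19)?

18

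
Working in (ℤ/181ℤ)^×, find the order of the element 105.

Since 105 ∈ (Z/181Z)^×, its order divides φ(181) = 181 − 1 = 180 = 2^2 · 3^2 · 5.
Divisors of 180: 1, 2, 3, 4, 5, 6, 9, 10, 12, 15, 18, 20, 30, 36, 45, 60, 90, 180.
Test each divisor d:
105^1 ≡ 105 (mod 181)
105^2 ≡ 165 (mod 181)
105^3 ≡ 130 (mod 181)
105^4 ≡ 75 (mod 181)
105^5 ≡ 92 (mod 181)
105^6 ≡ 67 (mod 181)
105^9 ≡ 22 (mod 181)
105^10 ≡ 138 (mod 181)
105^12 ≡ 145 (mod 181)
105^15 ≡ 26 (mod 181)
105^18 ≡ 122 (mod 181)
105^20 ≡ 39 (mod 181)
105^30 ≡ 133 (mod 181)
105^36 ≡ 42 (mod 181)
105^45 ≡ 19 (mod 181)
105^60 ≡ 132 (mod 181)
105^90 ≡ 180 (mod 181)
105^180 ≡ 1 (mod 181) ✓
Hence ord(105) = 180.

180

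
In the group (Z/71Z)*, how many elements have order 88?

0

φ(71) = 71 − 1 = 70 = 2 · 5 · 7.
(Z/71Z)^× is cyclic (|G| = 70); a cyclic group of order m has exactly φ(d) elements of each order d | m, and none otherwise.
Since 88 ∤ 70, the count is 0.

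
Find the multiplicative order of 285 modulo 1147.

6

Since 285 ∈ (Z/1147Z)^×, its order divides φ(1147) = φ(31·37) = (31−1)·(37−1) = 30·36 = 1080 = 2^3 · 3^3 · 5.
Divisors of 1080: 1, 2, 3, 4, 5, 6, 8, 9, 10, 12, 15, 18, 20, 24, 27, 30, 36, 40, 45, 54, 60, 72, 90, 108, 120, 135, 180, 216, 270, 360, 540, 1080.
Compute 285^d (mod 1147) for the divisors d until we hit 1:
285^1 ≡ 285 (mod 1147)
285^2 ≡ 935 (mod 1147)
285^3 ≡ 371 (mod 1147)
285^4 ≡ 211 (mod 1147)
285^5 ≡ 491 (mod 1147)
285^6 ≡ 1 (mod 1147) ✓
The smallest such exponent is 6, so the order of 285 is 6.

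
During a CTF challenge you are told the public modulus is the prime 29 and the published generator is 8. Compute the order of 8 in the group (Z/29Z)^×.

28

ord(8) | φ(29) = 29 − 1 = 28 = 2^2 · 7.
Divisors of 28: 1, 2, 4, 7, 14, 28.
Test each divisor d:
8^1 ≡ 8 (mod 29)
8^2 ≡ 6 (mod 29)
8^4 ≡ 7 (mod 29)
8^7 ≡ 17 (mod 29)
8^14 ≡ 28 (mod 29)
8^28 ≡ 1 (mod 29) ✓
The smallest such exponent is 28, so the order of 8 is 28.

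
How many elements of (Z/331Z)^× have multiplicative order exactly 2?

1

φ(331) = 331 − 1 = 330 = 2 · 3 · 5 · 11.
(Z/331Z)^× is cyclic (|G| = 330); a cyclic group of order m has exactly φ(d) elements of each order d | m, and none otherwise.
2 | 330, and φ(2) = 2 − 1 = 1.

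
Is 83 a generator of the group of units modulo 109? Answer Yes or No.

No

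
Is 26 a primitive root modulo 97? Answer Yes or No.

φ(97) = 97 − 1 = 96 = 2^5 · 3.
26 is a primitive root mod 97 iff 26^(φ(97)/q) ≢ 1 for every prime q | φ(97), i.e. q ∈ {2, 3}.
26^48 ≡ 96 (mod 97)  [q = 2: ≢ 1 ✓]
26^32 ≡ 61 (mod 97)  [q = 3: ≢ 1 ✓]
Every test exponent gives a nontrivial residue, hence 26 generates the full group.

Yes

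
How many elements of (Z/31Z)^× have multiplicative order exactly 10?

φ(31) = 31 − 1 = 30 = 2 · 3 · 5.
In a cyclic group of order 30, there are φ(d) elements of order d for each divisor d of 30, and zero for non-divisors.
10 = 2 · 5 divides 30, and φ(10) = 4.

4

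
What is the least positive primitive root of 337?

10

φ(337) = 337 − 1 = 336 = 2^4 · 3 · 7.
Test candidates g = 2, 3, … against the prime factors q ∈ {2, 3, 7} of φ(337): g is a generator iff g^(336/q) ≢ 1 for every such q.
g = 2: 2^168 ≡ 1 — hits 1, so not a primitive root.
g = 3: 3^168 ≡ 1 — hits 1, so not a primitive root.
g = 4: 4^168 ≡ 1 — hits 1, so not a primitive root.
g = 5: 5^168 ≡ 336; 5^112 ≡ 1 — hits 1, so not a primitive root.
g = 6: 6^168 ≡ 1 — hits 1, so not a primitive root.
g = 7: 7^168 ≡ 1 — hits 1, so not a primitive root.
g = 8: 8^168 ≡ 1 — hits 1, so not a primitive root.
g = 9: 9^168 ≡ 1 — hits 1, so not a primitive root.
g = 10: 10^168 ≡ 336; 10^112 ≡ 128; 10^48 ≡ 175 — none is 1, so 10 is a primitive root.
So 10 is the smallest generator of (Z/337Z)^×.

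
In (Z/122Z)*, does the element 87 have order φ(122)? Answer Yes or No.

Yes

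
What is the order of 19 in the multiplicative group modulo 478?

ord(19) | φ(478) = φ(2)·φ(239) = 1·238 = 238 = 2 · 7 · 17.
Divisors of 238: 1, 2, 7, 14, 17, 34, 119, 238.
Compute 19^d (mod 478) for the divisors d until we hit 1:
19^1 ≡ 19 (mod 478)
19^2 ≡ 361 (mod 478)
19^7 ≡ 267 (mod 478)
19^14 ≡ 67 (mod 478)
19^17 ≡ 195 (mod 478)
19^34 ≡ 263 (mod 478)
19^119 ≡ 477 (mod 478)
19^238 ≡ 1 (mod 478) ✓
Hence ord(19) = 238.

238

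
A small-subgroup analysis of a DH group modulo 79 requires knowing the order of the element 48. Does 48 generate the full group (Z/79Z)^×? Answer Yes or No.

φ(79) = 79 − 1 = 78 = 2 · 3 · 13.
It suffices to check that the order of 48 is not a proper divisor of 78: compute 48^(78/q) for q ∈ {2, 3, 13}.
48^39 ≡ 78 (mod 79)  [q = 2: ≢ 1 ✓]
48^26 ≡ 55 (mod 79)  [q = 3: ≢ 1 ✓]
48^6 ≡ 64 (mod 79)  [q = 13: ≢ 1 ✓]
All checks pass, so 48 has order 78 and is a primitive root modulo 79.

Yes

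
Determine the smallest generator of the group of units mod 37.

φ(37) = 37 − 1 = 36 = 2^2 · 3^2.
Test candidates g = 2, 3, … against the prime factors q ∈ {2, 3} of φ(37): g is a generator iff g^(36/q) ≢ 1 for every such q.
g = 2: 2^18 ≡ 36; 2^12 ≡ 26 — none is 1, so 2 is a primitive root.
So 2 is the smallest generator of (Z/37Z)^×.

2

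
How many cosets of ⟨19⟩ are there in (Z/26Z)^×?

1

The order of 19 must divide φ(26) = φ(2)·φ(13) = 1·12 = 12 = 2^2 · 3.
Divisors of 12: 1, 2, 3, 4, 6, 12.
Check 19^d mod 26 for each divisor in increasing order:
19^1 ≡ 19
19^2 ≡ 23
19^3 ≡ 21
19^4 ≡ 9
19^6 ≡ 25
19^12 ≡ 1
So ord_26(19) = 12, hence |⟨19⟩| = 12.
Index = |(Z/26Z)^×| / |⟨19⟩| = 12 / 12 = 1.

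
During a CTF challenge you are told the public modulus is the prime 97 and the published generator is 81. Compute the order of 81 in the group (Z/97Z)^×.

12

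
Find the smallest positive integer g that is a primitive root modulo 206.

5

φ(206) = φ(2)·φ(103) = 1·102 = 102 = 2 · 3 · 17.
g is a primitive root iff g^(102/q) ≢ 1 (mod 206) for each prime q ∈ {2, 3, 17}.
g = 2: gcd(2, 206) = 2 > 1, not a unit — skip.
g = 3: 3^51 ≡ 205; 3^34 ≡ 1 — hits 1, so not a primitive root.
g = 4: gcd(4, 206) = 2 > 1, not a unit — skip.
g = 5: 5^51 ≡ 205; 5^34 ≡ 159; 5^6 ≡ 175 — none is 1, so 5 is a primitive root.
Hence the least primitive root of 206 is 5.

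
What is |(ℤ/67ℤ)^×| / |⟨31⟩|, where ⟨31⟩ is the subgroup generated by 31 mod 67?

By Lagrange's theorem, ord_67(31) divides φ(67) = 67 − 1 = 66 = 2 · 3 · 11.
Divisors of 66: 1, 2, 3, 6, 11, 22, 33, 66.
Test each divisor d:
31^1 ≡ 31 (mod 67)
31^2 ≡ 23 (mod 67)
31^3 ≡ 43 (mod 67)
31^6 ≡ 40 (mod 67)
31^11 ≡ 30 (mod 67)
31^22 ≡ 29 (mod 67)
31^33 ≡ 66 (mod 67)
31^66 ≡ 1 (mod 67) ✓
The order of 31 is 66, so the subgroup it generates has 66 elements.
The index is φ(67) / ord(31) = 66 / 66 = 1.

1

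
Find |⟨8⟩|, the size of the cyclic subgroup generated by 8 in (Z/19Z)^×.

6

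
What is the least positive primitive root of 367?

6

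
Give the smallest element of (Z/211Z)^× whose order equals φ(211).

φ(211) = 211 − 1 = 210 = 2 · 3 · 5 · 7.
g is a primitive root iff g^(210/q) ≢ 1 (mod 211) for each prime q ∈ {2, 3, 5, 7}.
g = 2: 2^105 ≡ 210; 2^70 ≡ 196; 2^42 ≡ 107; 2^30 ≡ 171 — none is 1, so 2 is a primitive root.
The smallest primitive root modulo 211 is 2.

2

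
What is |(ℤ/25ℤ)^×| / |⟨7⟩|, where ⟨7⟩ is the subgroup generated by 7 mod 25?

5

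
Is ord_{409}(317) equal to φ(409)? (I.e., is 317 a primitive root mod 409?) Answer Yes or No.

φ(409) = 409 − 1 = 408 = 2^3 · 3 · 17.
An element g generates (Z/409Z)^× iff g^(408/q) ≢ 1 (mod 409) for each prime q ∈ {2, 3, 17}.
317^204 ≡ 1 (mod 409)  [q = 2: ≡ 1 ✗]
317^136 ≡ 1 (mod 409)  [q = 3: ≡ 1 ✗]
317^24 ≡ 25 (mod 409)  [q = 17: ≢ 1 ✓]
The check at q = 2 fails, so 317 generates a proper subgroup.

No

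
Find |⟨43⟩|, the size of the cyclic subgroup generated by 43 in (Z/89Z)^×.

88

By Lagrange's theorem, ord_89(43) divides φ(89) = 89 − 1 = 88 = 2^3 · 11.
Divisors of 88: 1, 2, 4, 8, 11, 22, 44, 88.
Evaluate successive powers at the divisors of 88:
43^1 ≡ 43
43^2 ≡ 69
43^4 ≡ 44
43^8 ≡ 67
43^11 ≡ 52
43^22 ≡ 34
43^44 ≡ 88
43^88 ≡ 1
Therefore the multiplicative order of 43 modulo 89 is 88.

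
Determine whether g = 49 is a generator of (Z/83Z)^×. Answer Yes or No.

No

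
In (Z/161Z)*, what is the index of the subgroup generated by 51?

By Lagrange's theorem, ord_161(51) divides φ(161) = φ(7·23) = (7−1)·(23−1) = 6·22 = 132 = 2^2 · 3 · 11.
Divisors of 132: 1, 2, 3, 4, 6, 11, 12, 22, 33, 44, 66, 132.
Compute 51^d (mod 161) for the divisors d until we hit 1:
51^1 ≡ 51 (mod 161)
51^2 ≡ 25 (mod 161)
51^3 ≡ 148 (mod 161)
51^4 ≡ 142 (mod 161)
51^6 ≡ 8 (mod 161)
51^11 ≡ 137 (mod 161)
51^12 ≡ 64 (mod 161)
51^22 ≡ 93 (mod 161)
51^33 ≡ 22 (mod 161)
51^44 ≡ 116 (mod 161)
51^66 ≡ 1 (mod 161) ✓
Thus |⟨51⟩| = ord(51) = 66.
Index = |(Z/161Z)^×| / |⟨51⟩| = 132 / 66 = 2.

2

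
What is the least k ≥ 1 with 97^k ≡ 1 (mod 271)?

270

Since 97 ∈ (Z/271Z)^×, its order divides φ(271) = 271 − 1 = 270 = 2 · 3^3 · 5.
Divisors of 270: 1, 2, 3, 5, 6, 9, 10, 15, 18, 27, 30, 45, 54, 90, 135, 270.
Test each divisor d:
97^1 ≡ 97
97^2 ≡ 195
97^3 ≡ 216
97^5 ≡ 115
97^6 ≡ 44
97^9 ≡ 19
97^10 ≡ 217
97^15 ≡ 23
97^18 ≡ 90
97^27 ≡ 84
97^30 ≡ 258
97^45 ≡ 243
97^54 ≡ 10
97^90 ≡ 242
97^135 ≡ 270
97^270 ≡ 1
So ord_271(97) = 270.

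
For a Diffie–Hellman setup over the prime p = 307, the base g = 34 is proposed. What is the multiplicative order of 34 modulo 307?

The order of 34 must divide φ(307) = 307 − 1 = 306 = 2 · 3^2 · 17.
Divisors of 306: 1, 2, 3, 6, 9, 17, 18, 34, 51, 102, 153, 306.
Evaluate successive powers at the divisors of 306:
34^1 ≡ 34
34^2 ≡ 235
34^3 ≡ 8
34^6 ≡ 64
34^9 ≡ 205
34^17 ≡ 306
34^18 ≡ 273
34^34 ≡ 1
Hence ord(34) = 34.

34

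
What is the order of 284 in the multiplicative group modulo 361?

ord(284) | φ(361) = φ(19^2) = 19·(19−1) = 342 = 2 · 3^2 · 19.
Divisors of 342: 1, 2, 3, 6, 9, 18, 19, 38, 57, 114, 171, 342.
Evaluate successive powers at the divisors of 342:
284^1 ≡ 284
284^2 ≡ 153
284^3 ≡ 132
284^6 ≡ 96
284^9 ≡ 37
284^18 ≡ 286
284^19 ≡ 360
284^38 ≡ 1
Hence ord(284) = 38.

38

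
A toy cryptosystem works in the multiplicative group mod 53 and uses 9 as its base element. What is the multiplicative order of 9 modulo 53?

The order of 9 must divide φ(53) = 53 − 1 = 52 = 2^2 · 13.
Divisors of 52: 1, 2, 4, 13, 26, 52.
Test each divisor d:
9^1 ≡ 9 (mod 53)
9^2 ≡ 28 (mod 53)
9^4 ≡ 42 (mod 53)
9^13 ≡ 52 (mod 53)
9^26 ≡ 1 (mod 53) ✓
The smallest such exponent is 26, so the order of 9 is 26.

26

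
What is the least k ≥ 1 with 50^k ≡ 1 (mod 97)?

Since 50 ∈ (Z/97Z)^×, its order divides φ(97) = 97 − 1 = 96 = 2^5 · 3.
Divisors of 96: 1, 2, 3, 4, 6, 8, 12, 16, 24, 32, 48, 96.
Compute 50^d (mod 97) for the divisors d until we hit 1:
50^1 ≡ 50 (mod 97)
50^2 ≡ 75 (mod 97)
50^3 ≡ 64 (mod 97)
50^4 ≡ 96 (mod 97)
50^6 ≡ 22 (mod 97)
50^8 ≡ 1 (mod 97) ✓
So ord_97(50) = 8.

8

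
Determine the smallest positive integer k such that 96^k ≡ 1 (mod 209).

10

The order of 96 must divide φ(209) = φ(11·19) = (11−1)·(19−1) = 10·18 = 180 = 2^2 · 3^2 · 5.
Divisors of 180: 1, 2, 3, 4, 5, 6, 9, 10, 12, 15, 18, 20, 30, 36, 45, 60, 90, 180.
Compute 96^d (mod 209) for the divisors d until we hit 1:
96^1 ≡ 96 (mod 209)
96^2 ≡ 20 (mod 209)
96^3 ≡ 39 (mod 209)
96^4 ≡ 191 (mod 209)
96^5 ≡ 153 (mod 209)
96^6 ≡ 58 (mod 209)
96^9 ≡ 172 (mod 209)
96^10 ≡ 1 (mod 209) ✓
The smallest such exponent is 10, so the order of 96 is 10.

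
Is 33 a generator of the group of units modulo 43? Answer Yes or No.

Yes

φ(43) = 43 − 1 = 42 = 2 · 3 · 7.
An element g generates (Z/43Z)^× iff g^(42/q) ≢ 1 (mod 43) for each prime q ∈ {2, 3, 7}.
33^21 ≡ 42 (mod 43)  [q = 2: ≢ 1 ✓]
33^14 ≡ 36 (mod 43)  [q = 3: ≢ 1 ✓]
33^6 ≡ 35 (mod 43)  [q = 7: ≢ 1 ✓]
None equal 1, so ord_43(33) = 42: 33 is a primitive root.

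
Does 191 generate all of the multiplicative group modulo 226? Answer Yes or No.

φ(226) = φ(2)·φ(113) = 1·112 = 112 = 2^4 · 7.
An element g generates (Z/226Z)^× iff g^(112/q) ≢ 1 (mod 226) for each prime q ∈ {2, 7}.
191^56 ≡ 225 (mod 226)  [q = 2: ≢ 1 ✓]
191^16 ≡ 1 (mod 226)  [q = 7: ≡ 1 ✗]
The check at q = 7 fails, so 191 generates a proper subgroup.

No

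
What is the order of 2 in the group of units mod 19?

18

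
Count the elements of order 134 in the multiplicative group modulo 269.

66

φ(269) = 269 − 1 = 268 = 2^2 · 67.
(Z/269Z)^× is cyclic (|G| = 268); a cyclic group of order m has exactly φ(d) elements of each order d | m, and none otherwise.
134 = 2 · 67 divides 268, and φ(134) = 66.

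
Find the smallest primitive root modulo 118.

11

φ(118) = φ(2)·φ(59) = 1·58 = 58 = 2 · 29.
Test candidates g = 2, 3, … against the prime factors q ∈ {2, 29} of φ(118): g is a generator iff g^(58/q) ≢ 1 for every such q.
g = 2: gcd(2, 118) = 2 > 1, not a unit — skip.
g = 3: 3^29 ≡ 1 — hits 1, so not a primitive root.
g = 4: gcd(4, 118) = 2 > 1, not a unit — skip.
g = 5: 5^29 ≡ 1 — hits 1, so not a primitive root.
g = 6: gcd(6, 118) = 2 > 1, not a unit — skip.
g = 7: 7^29 ≡ 1 — hits 1, so not a primitive root.
g = 8: gcd(8, 118) = 2 > 1, not a unit — skip.
g = 9: 9^29 ≡ 1 — hits 1, so not a primitive root.
g = 10: gcd(10, 118) = 2 > 1, not a unit — skip.
g = 11: 11^29 ≡ 117; 11^2 ≡ 3 — none is 1, so 11 is a primitive root.
The smallest primitive root modulo 118 is 11.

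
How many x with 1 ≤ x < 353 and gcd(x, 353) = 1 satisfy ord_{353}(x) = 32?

16

φ(353) = 353 − 1 = 352 = 2^5 · 11.
Since (Z/353Z)^× is cyclic of order 352, the number of elements of order d is φ(d) when d | 352 and 0 otherwise.
32 = 2^5 divides 352, and φ(32) = 16.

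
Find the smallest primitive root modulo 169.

φ(169) = φ(13^2) = 13·(13−1) = 156 = 2^2 · 3 · 13.
Test candidates g = 2, 3, … against the prime factors q ∈ {2, 3, 13} of φ(169): g is a generator iff g^(156/q) ≢ 1 for every such q.
g = 2: 2^78 ≡ 168; 2^52 ≡ 146; 2^12 ≡ 40 — none is 1, so 2 is a primitive root.
So 2 is the smallest generator of (Z/169Z)^×.

2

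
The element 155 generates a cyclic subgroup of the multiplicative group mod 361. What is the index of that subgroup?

The order of 155 must divide φ(361) = φ(19^2) = 19·(19−1) = 342 = 2 · 3^2 · 19.
Divisors of 342: 1, 2, 3, 6, 9, 18, 19, 38, 57, 114, 171, 342.
Test each divisor d:
155^1 ≡ 155 (mod 361)
155^2 ≡ 199 (mod 361)
155^3 ≡ 160 (mod 361)
155^6 ≡ 330 (mod 361)
155^9 ≡ 94 (mod 361)
155^18 ≡ 172 (mod 361)
155^19 ≡ 307 (mod 361)
155^38 ≡ 28 (mod 361)
155^57 ≡ 293 (mod 361)
155^114 ≡ 292 (mod 361)
155^171 ≡ 360 (mod 361)
155^342 ≡ 1 (mod 361) ✓
So ord_361(155) = 342, hence |⟨155⟩| = 342.
[(Z/361Z)^× : ⟨155⟩] = 342/342 = 1.

1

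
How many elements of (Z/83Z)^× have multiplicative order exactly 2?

1

φ(83) = 83 − 1 = 82 = 2 · 41.
In a cyclic group of order 82, there are φ(d) elements of order d for each divisor d of 82, and zero for non-divisors.
2 | 82, and φ(2) = 2 − 1 = 1.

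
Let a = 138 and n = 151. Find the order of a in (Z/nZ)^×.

75

The order of 138 must divide φ(151) = 151 − 1 = 150 = 2 · 3 · 5^2.
Divisors of 150: 1, 2, 3, 5, 6, 10, 15, 25, 30, 50, 75, 150.
Evaluate successive powers at the divisors of 150:
138^1 ≡ 138 (mod 151)
138^2 ≡ 18 (mod 151)
138^3 ≡ 68 (mod 151)
138^5 ≡ 16 (mod 151)
138^6 ≡ 94 (mod 151)
138^10 ≡ 105 (mod 151)
138^15 ≡ 19 (mod 151)
138^25 ≡ 32 (mod 151)
138^30 ≡ 59 (mod 151)
138^50 ≡ 118 (mod 151)
138^75 ≡ 1 (mod 151) ✓
Hence ord(138) = 75.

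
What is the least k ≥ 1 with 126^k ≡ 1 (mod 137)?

68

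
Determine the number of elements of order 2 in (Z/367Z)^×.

1

φ(367) = 367 − 1 = 366 = 2 · 3 · 61.
In a cyclic group of order 366, there are φ(d) elements of order d for each divisor d of 366, and zero for non-divisors.
2 | 366, and φ(2) = 2 − 1 = 1.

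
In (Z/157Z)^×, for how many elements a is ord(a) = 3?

2

φ(157) = 157 − 1 = 156 = 2^2 · 3 · 13.
In a cyclic group of order 156, there are φ(d) elements of order d for each divisor d of 156, and zero for non-divisors.
3 | 156, and φ(3) = 3 − 1 = 2.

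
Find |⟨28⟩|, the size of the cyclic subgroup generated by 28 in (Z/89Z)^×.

Since 28 ∈ (Z/89Z)^×, its order divides φ(89) = 89 − 1 = 88 = 2^3 · 11.
Divisors of 88: 1, 2, 4, 8, 11, 22, 44, 88.
Evaluate successive powers at the divisors of 88:
28^1 ≡ 28 (mod 89)
28^2 ≡ 72 (mod 89)
28^4 ≡ 22 (mod 89)
28^8 ≡ 39 (mod 89)
28^11 ≡ 37 (mod 89)
28^22 ≡ 34 (mod 89)
28^44 ≡ 88 (mod 89)
28^88 ≡ 1 (mod 89) ✓
So ord_89(28) = 88.

88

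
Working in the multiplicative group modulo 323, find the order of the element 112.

By Lagrange's theorem, ord_323(112) divides φ(323) = φ(17·19) = (17−1)·(19−1) = 16·18 = 288 = 2^5 · 3^2.
Divisors of 288: 1, 2, 3, 4, 6, 8, 9, 12, 16, 18, 24, 32, 36, 48, 72, 96, 144, 288.
Evaluate successive powers at the divisors of 288:
112^1 ≡ 112 (mod 323)
112^2 ≡ 270 (mod 323)
112^3 ≡ 201 (mod 323)
112^4 ≡ 225 (mod 323)
112^6 ≡ 26 (mod 323)
112^8 ≡ 237 (mod 323)
112^9 ≡ 58 (mod 323)
112^12 ≡ 30 (mod 323)
112^16 ≡ 290 (mod 323)
112^18 ≡ 134 (mod 323)
112^24 ≡ 254 (mod 323)
112^32 ≡ 120 (mod 323)
112^36 ≡ 191 (mod 323)
112^48 ≡ 239 (mod 323)
112^72 ≡ 305 (mod 323)
112^96 ≡ 273 (mod 323)
112^144 ≡ 1 (mod 323) ✓
Therefore the multiplicative order of 112 modulo 323 is 144.

144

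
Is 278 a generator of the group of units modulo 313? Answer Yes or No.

φ(313) = 313 − 1 = 312 = 2^3 · 3 · 13.
An element g generates (Z/313Z)^× iff g^(312/q) ≢ 1 (mod 313) for each prime q ∈ {2, 3, 13}.
278^156 ≡ 1 (mod 313)  [q = 2: ≡ 1 ✗]
278^104 ≡ 1 (mod 313)  [q = 3: ≡ 1 ✗]
278^24 ≡ 58 (mod 313)  [q = 13: ≢ 1 ✓]
Since 278^156 ≡ 1, the order of 278 divides 156 < 312, so 278 is not a primitive root.

No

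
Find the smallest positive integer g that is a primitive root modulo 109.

6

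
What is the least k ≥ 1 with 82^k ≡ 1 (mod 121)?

55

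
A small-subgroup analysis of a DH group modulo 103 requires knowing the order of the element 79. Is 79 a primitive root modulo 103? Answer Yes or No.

φ(103) = 103 − 1 = 102 = 2 · 3 · 17.
It suffices to check that the order of 79 is not a proper divisor of 102: compute 79^(102/q) for q ∈ {2, 3, 17}.
79^51 ≡ 1 (mod 103)  [q = 2: ≡ 1 ✗]
79^34 ≡ 1 (mod 103)  [q = 3: ≡ 1 ✗]
79^6 ≡ 72 (mod 103)  [q = 17: ≢ 1 ✓]
79^51 ≡ 1 shows ord(79) | 51, strictly less than φ(103); not a primitive root.

No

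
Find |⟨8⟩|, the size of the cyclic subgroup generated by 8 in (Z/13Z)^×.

4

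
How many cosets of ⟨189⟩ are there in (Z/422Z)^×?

The order of 189 must divide φ(422) = φ(2)·φ(211) = 1·210 = 210 = 2 · 3 · 5 · 7.
Divisors of 210: 1, 2, 3, 5, 6, 7, 10, 14, 15, 21, 30, 35, 42, 70, 105, 210.
Check 189^d mod 422 for each divisor in increasing order:
189^1 ≡ 189 (mod 422)
189^2 ≡ 273 (mod 422)
189^3 ≡ 113 (mod 422)
189^5 ≡ 43 (mod 422)
189^6 ≡ 109 (mod 422)
189^7 ≡ 345 (mod 422)
189^10 ≡ 161 (mod 422)
189^14 ≡ 21 (mod 422)
189^15 ≡ 171 (mod 422)
189^21 ≡ 71 (mod 422)
189^30 ≡ 123 (mod 422)
189^35 ≡ 225 (mod 422)
189^42 ≡ 399 (mod 422)
189^70 ≡ 407 (mod 422)
189^105 ≡ 1 (mod 422) ✓
So ord_422(189) = 105, hence |⟨189⟩| = 105.
[(Z/422Z)^× : ⟨189⟩] = 210/105 = 2.

2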